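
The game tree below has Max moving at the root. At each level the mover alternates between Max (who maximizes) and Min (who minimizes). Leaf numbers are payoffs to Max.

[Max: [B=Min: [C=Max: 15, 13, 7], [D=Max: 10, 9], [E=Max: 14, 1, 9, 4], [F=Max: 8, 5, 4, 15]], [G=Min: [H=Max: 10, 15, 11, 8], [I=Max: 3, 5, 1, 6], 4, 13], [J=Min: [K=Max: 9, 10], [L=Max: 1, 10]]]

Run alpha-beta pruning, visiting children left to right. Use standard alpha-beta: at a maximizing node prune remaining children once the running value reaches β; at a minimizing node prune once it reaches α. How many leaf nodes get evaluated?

20

C [α=-∞,β=+∞]: v=15
D [α=-∞,β=15]: v=10
E [α=-∞,β=10]: v=14 after child 1 ≥ β → β-cutoff, skip 3
F [α=-∞,β=10]: v=15
B [α=-∞,β=+∞]: v=10
H [α=10,β=+∞]: v=15
I [α=10,β=15]: v=6
G [α=10,β=+∞]: v=6 after child 2 ≤ α → α-cutoff, skip 2
K [α=10,β=+∞]: v=10
J [α=10,β=+∞]: v=10 after child 1 ≤ α → α-cutoff, skip 1
Root [α=-∞,β=+∞]: v=10
Leaves evaluated: 20 of 27.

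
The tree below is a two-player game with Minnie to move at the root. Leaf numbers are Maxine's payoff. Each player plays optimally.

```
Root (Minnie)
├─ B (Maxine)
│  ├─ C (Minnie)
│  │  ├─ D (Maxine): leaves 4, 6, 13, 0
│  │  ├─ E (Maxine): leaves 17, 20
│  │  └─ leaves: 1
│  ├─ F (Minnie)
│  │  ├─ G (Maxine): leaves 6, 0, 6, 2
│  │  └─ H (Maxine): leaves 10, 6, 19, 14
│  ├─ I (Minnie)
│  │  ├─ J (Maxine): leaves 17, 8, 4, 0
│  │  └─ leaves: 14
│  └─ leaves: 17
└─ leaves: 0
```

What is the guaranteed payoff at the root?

0

D (Maxine): max(4, 6, 13, 0) = 13
E (Maxine): max(17, 20) = 20
C (Minnie): min(13, 20, 1) = 1
G (Maxine): max(6, 0, 6, 2) = 6
H (Maxine): max(10, 6, 19, 14) = 19
F (Minnie): min(6, 19) = 6
J (Maxine): max(17, 8, 4, 0) = 17
I (Minnie): min(17, 14) = 14
B (Maxine): max(1, 6, 14, 17) = 17
Root (Minnie): min(17, 0) = 0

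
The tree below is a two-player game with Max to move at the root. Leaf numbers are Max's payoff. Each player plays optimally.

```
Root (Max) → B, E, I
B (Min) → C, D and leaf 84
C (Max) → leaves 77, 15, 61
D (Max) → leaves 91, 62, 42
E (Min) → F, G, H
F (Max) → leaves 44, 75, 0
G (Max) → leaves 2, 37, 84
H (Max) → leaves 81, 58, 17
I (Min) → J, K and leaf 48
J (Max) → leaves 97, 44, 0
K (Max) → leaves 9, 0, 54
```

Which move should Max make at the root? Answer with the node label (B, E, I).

B

C (Max): max(77, 15, 61) = 77
D (Max): max(91, 62, 42) = 91
B (Min): min(77, 91, 84) = 77
F (Max): max(44, 75, 0) = 75
G (Max): max(2, 37, 84) = 84
H (Max): max(81, 58, 17) = 81
E (Min): min(75, 84, 81) = 75
J (Max): max(97, 44, 0) = 97
K (Max): max(9, 0, 54) = 54
I (Min): min(97, 54, 48) = 48
Root (Max): max(77, 75, 48) = 77
Max picks the child with the highest value: B (value 77).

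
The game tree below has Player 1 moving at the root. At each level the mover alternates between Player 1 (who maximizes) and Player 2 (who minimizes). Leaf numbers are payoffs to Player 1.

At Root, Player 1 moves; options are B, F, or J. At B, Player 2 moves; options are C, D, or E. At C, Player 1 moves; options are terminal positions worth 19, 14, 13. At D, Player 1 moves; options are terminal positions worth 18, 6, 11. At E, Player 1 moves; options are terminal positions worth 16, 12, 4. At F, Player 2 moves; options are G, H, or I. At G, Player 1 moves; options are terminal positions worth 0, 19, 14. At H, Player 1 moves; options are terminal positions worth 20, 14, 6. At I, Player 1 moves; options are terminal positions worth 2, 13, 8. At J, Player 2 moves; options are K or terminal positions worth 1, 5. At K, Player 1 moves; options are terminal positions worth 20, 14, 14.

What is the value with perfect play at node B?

C: max(19, 14, 13) = 19
D: max(18, 6, 11) = 18
E: max(16, 12, 4) = 16
B: min(19, 18, 16) = 16

16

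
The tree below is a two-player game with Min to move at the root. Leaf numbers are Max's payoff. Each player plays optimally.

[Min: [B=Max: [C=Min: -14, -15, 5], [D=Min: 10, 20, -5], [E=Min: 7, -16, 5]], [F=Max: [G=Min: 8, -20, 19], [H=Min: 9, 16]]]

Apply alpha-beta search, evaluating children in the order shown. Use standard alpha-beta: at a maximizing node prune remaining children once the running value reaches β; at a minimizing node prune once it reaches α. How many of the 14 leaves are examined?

13

C [α=-∞,β=+∞]: v=-15
D [α=-15,β=+∞]: v=-5
E [α=-5,β=+∞]: v=-16 after child 2 ≤ α → α-cutoff, skip 1
B [α=-∞,β=+∞]: v=-5
G [α=-∞,β=-5]: v=-20
H [α=-20,β=-5]: v=9
F [α=-∞,β=-5]: v=9
Root [α=-∞,β=+∞]: v=-5
Leaves evaluated: 13 of 14.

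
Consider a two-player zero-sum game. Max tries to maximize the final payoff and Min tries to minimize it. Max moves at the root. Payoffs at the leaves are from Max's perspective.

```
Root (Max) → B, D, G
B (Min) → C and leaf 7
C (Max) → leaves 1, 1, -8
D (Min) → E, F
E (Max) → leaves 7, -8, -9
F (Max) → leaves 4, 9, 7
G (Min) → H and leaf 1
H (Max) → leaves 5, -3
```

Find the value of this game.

7

C (Max): max(1, 1, -8) = 1
B (Min): min(1, 7) = 1
E (Max): max(7, -8, -9) = 7
F (Max): max(4, 9, 7) = 9
D (Min): min(7, 9) = 7
H (Max): max(5, -3) = 5
G (Min): min(5, 1) = 1
Root (Max): max(1, 7, 1) = 7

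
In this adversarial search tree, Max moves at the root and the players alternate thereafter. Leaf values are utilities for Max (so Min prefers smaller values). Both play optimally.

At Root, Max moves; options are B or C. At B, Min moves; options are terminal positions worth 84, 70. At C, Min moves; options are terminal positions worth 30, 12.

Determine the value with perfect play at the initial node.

70

B (Min): min(84, 70) = 70
C (Min): min(30, 12) = 12
Root (Max): max(70, 12) = 70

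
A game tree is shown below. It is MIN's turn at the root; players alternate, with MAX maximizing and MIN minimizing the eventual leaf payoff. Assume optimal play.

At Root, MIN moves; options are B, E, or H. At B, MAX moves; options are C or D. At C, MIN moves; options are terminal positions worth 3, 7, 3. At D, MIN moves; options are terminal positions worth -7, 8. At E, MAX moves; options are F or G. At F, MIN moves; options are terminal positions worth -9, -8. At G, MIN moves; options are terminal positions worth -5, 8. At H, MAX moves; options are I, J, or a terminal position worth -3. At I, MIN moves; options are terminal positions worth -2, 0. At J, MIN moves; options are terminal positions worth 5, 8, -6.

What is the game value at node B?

3

C: min(3, 7, 3) = 3
D: min(-7, 8) = -7
B: max(3, -7) = 3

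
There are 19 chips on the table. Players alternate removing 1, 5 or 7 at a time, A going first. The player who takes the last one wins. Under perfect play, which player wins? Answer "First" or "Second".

First

W/L table (W = player to move can force a win):
i:   0  1  2  3  4  5  6  7  8  9 10 11 12 13 14 15 16 17 18 19
     L  W  L  W  L  W  L  W  L  W  L  W  L  W  L  W  L  W  L  W
Position 19 is W, so the first player wins.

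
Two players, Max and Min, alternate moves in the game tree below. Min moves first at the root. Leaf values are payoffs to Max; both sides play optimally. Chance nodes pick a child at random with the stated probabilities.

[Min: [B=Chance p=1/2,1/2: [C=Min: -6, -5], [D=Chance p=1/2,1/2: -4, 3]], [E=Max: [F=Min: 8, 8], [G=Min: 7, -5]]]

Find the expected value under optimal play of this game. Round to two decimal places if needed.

-3.25

C (Min): min(-6, -5) = -6
D (Chance): 1/2·-4 + 1/2·3 = -0.5
B (Chance): 1/2·-6 + 1/2·-0.5 = -3.25
F (Min): min(8, 8) = 8
G (Min): min(7, -5) = -5
E (Max): max(8, -5) = 8
Root (Min): min(-3.25, 8) = -3.25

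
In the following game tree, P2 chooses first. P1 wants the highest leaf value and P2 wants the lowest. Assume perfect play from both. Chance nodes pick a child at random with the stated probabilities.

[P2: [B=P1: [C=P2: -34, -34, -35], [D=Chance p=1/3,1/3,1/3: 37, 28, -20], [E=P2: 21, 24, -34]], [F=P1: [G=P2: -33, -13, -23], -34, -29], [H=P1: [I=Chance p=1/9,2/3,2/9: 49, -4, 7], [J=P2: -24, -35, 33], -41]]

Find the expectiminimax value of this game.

-29

C (P2): min(-34, -34, -35) = -35
D (Chance): 1/3·37 + 1/3·28 + 1/3·-20 = 15
E (P2): min(21, 24, -34) = -34
B (P1): max(-35, 15, -34) = 15
G (P2): min(-33, -13, -23) = -33
F (P1): max(-33, -34, -29) = -29
I (Chance): 1/9·49 + 2/3·-4 + 2/9·7 = 4.33
J (P2): min(-24, -35, 33) = -35
H (P1): max(4.33, -35, -41) = 4.33
Root (P2): min(15, -29, 4.33) = -29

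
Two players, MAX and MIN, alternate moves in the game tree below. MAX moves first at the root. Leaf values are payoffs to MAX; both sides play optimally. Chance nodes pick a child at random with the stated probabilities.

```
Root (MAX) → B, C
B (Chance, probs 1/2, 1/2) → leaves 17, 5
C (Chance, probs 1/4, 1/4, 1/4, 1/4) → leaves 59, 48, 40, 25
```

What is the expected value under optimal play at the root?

43

B (Chance): 1/2·17 + 1/2·5 = 11
C (Chance): 1/4·59 + 1/4·48 + 1/4·40 + 1/4·25 = 43
Root (MAX): max(11, 43) = 43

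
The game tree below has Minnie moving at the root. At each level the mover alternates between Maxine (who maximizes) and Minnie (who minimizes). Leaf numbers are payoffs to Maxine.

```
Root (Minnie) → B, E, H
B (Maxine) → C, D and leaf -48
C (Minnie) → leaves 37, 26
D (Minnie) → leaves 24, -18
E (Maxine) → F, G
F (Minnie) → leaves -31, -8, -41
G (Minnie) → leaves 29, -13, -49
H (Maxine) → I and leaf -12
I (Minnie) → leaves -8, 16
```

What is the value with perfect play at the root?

C (Minnie): min(37, 26) = 26
D (Minnie): min(24, -18) = -18
B (Maxine): max(26, -18, -48) = 26
F (Minnie): min(-31, -8, -41) = -41
G (Minnie): min(29, -13, -49) = -49
E (Maxine): max(-41, -49) = -41
I (Minnie): min(-8, 16) = -8
H (Maxine): max(-8, -12) = -8
Root (Minnie): min(26, -41, -8) = -41

-41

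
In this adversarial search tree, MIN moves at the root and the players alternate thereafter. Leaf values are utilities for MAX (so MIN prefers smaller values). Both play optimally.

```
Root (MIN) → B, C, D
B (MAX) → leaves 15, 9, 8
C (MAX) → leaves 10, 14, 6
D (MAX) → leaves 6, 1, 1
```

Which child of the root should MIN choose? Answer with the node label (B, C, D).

D

B (MAX): max(15, 9, 8) = 15
C (MAX): max(10, 14, 6) = 14
D (MAX): max(6, 1, 1) = 6
Root (MIN): min(15, 14, 6) = 6
MIN picks the child with the lowest value: D (value 6).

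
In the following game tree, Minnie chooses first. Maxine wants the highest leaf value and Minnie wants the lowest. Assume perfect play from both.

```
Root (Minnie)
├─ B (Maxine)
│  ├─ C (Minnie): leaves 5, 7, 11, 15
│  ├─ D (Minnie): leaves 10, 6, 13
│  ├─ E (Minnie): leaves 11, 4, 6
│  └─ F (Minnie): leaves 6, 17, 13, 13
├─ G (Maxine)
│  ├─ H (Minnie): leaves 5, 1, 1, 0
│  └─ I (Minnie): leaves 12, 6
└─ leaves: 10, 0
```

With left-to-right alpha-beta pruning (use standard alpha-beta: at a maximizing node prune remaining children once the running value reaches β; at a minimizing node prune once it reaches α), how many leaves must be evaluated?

C [α=-∞,β=+∞]: v=5
D [α=5,β=+∞]: v=6
E [α=6,β=+∞]: v=4 after child 2 ≤ α → α-cutoff, skip 1
F [α=6,β=+∞]: v=6 after child 1 ≤ α → α-cutoff, skip 3
B [α=-∞,β=+∞]: v=6
H [α=-∞,β=6]: v=0
I [α=0,β=6]: v=6
G [α=-∞,β=6]: v=6
Root [α=-∞,β=+∞]: v=0
Leaves evaluated: 18 of 22.

18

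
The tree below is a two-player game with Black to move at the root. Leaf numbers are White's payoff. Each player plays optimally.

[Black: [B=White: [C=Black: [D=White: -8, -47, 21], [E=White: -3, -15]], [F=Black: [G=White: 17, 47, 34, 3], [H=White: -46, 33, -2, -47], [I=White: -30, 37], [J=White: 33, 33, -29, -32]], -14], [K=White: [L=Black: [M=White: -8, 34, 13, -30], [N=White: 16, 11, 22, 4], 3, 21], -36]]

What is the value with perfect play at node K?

M: max(-8, 34, 13, -30) = 34
N: max(16, 11, 22, 4) = 22
L: min(34, 22, 3, 21) = 3
K: max(3, -36) = 3

3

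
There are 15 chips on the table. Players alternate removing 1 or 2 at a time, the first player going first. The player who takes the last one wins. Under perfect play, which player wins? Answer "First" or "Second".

Second

Positions where the player to move wins (W) vs loses (L):
i:   0  1  2  3  4  5  6  7  8  9 10 11 12 13 14 15
     L  W  W  L  W  W  L  W  W  L  W  W  L  W  W  L
Position 15 is L, so the second player wins.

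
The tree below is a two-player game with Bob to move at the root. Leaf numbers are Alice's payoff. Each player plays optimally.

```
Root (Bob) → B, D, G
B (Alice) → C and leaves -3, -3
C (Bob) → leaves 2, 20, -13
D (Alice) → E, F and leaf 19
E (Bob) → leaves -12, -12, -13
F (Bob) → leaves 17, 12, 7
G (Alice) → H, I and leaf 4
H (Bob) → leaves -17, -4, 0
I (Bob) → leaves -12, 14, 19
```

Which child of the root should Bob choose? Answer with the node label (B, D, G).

B

C (Bob): min(2, 20, -13) = -13
B (Alice): max(-13, -3, -3) = -3
E (Bob): min(-12, -12, -13) = -13
F (Bob): min(17, 12, 7) = 7
D (Alice): max(-13, 7, 19) = 19
H (Bob): min(-17, -4, 0) = -17
I (Bob): min(-12, 14, 19) = -12
G (Alice): max(-17, -12, 4) = 4
Root (Bob): min(-3, 19, 4) = -3
Bob picks the child with the lowest value: B (value -3).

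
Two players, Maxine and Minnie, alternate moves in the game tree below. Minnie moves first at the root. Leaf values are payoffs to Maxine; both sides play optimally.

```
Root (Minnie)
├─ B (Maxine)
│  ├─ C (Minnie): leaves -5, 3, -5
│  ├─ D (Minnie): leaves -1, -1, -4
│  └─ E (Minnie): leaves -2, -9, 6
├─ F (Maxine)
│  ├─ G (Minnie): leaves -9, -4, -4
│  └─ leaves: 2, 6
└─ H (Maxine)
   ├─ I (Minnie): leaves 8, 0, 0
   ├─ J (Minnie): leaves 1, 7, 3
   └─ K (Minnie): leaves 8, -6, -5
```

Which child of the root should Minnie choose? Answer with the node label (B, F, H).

C (Minnie): min(-5, 3, -5) = -5
D (Minnie): min(-1, -1, -4) = -4
E (Minnie): min(-2, -9, 6) = -9
B (Maxine): max(-5, -4, -9) = -4
G (Minnie): min(-9, -4, -4) = -9
F (Maxine): max(-9, 2, 6) = 6
I (Minnie): min(8, 0, 0) = 0
J (Minnie): min(1, 7, 3) = 1
K (Minnie): min(8, -6, -5) = -6
H (Maxine): max(0, 1, -6) = 1
Root (Minnie): min(-4, 6, 1) = -4
Minnie picks the child with the lowest value: B (value -4).

B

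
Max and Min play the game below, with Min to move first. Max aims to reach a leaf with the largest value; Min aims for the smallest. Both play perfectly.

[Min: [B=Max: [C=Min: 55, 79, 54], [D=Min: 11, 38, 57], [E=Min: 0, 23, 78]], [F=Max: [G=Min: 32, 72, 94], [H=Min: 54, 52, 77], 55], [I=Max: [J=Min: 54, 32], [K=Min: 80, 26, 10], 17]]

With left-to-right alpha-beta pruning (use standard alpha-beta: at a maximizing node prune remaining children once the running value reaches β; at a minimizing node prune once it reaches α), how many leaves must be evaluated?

C [α=-∞,β=+∞]: v=54
D [α=54,β=+∞]: v=11 after child 1 ≤ α → α-cutoff, skip 2
E [α=54,β=+∞]: v=0 after child 1 ≤ α → α-cutoff, skip 2
B [α=-∞,β=+∞]: v=54
G [α=-∞,β=54]: v=32
H [α=32,β=54]: v=52
F [α=-∞,β=54]: v=55
J [α=-∞,β=54]: v=32
K [α=32,β=54]: v=26 after child 2 ≤ α → α-cutoff, skip 1
I [α=-∞,β=54]: v=32
Root [α=-∞,β=+∞]: v=32
Leaves evaluated: 17 of 22.

17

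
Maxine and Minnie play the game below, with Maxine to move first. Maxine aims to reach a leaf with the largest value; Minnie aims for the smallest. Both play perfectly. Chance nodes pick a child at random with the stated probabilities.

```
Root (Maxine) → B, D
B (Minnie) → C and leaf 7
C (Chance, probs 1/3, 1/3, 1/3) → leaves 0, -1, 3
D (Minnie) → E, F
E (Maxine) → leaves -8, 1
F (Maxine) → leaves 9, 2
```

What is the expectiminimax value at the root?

C (Chance): 1/3·0 + 1/3·-1 + 1/3·3 = 0.67
B (Minnie): min(0.67, 7) = 0.67
E (Maxine): max(-8, 1) = 1
F (Maxine): max(9, 2) = 9
D (Minnie): min(1, 9) = 1
Root (Maxine): max(0.67, 1) = 1

1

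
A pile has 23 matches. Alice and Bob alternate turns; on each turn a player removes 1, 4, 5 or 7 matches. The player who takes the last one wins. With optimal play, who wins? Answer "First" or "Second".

W/L table (W = player to move can force a win):
i:   0  1  2  3  4  5  6  7  8  9 10 11 12 13 14 15 16 17 18 19 20 21 22 23
     L  W  L  W  W  W  W  W  L  W  L  W  W  W  W  W  L  W  L  W  W  W  W  W
Position 23 is W, so the first player wins.

First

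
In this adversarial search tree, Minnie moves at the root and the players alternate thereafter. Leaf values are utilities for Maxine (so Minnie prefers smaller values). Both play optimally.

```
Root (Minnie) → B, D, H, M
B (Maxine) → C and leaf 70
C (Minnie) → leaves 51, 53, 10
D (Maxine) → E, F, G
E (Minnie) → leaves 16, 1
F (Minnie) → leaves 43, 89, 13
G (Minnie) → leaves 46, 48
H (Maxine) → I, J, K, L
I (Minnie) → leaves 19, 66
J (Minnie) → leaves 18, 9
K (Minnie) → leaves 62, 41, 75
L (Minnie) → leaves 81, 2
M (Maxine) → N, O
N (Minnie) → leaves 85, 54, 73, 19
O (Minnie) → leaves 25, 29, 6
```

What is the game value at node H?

I: min(19, 66) = 19
J: min(18, 9) = 9
K: min(62, 41, 75) = 41
L: min(81, 2) = 2
H: max(19, 9, 41, 2) = 41

41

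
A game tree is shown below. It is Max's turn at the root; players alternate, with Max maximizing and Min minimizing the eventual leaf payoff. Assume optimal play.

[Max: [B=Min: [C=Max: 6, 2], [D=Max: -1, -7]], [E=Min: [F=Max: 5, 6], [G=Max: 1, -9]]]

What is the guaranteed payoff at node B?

C: max(6, 2) = 6
D: max(-1, -7) = -1
B: min(6, -1) = -1

-1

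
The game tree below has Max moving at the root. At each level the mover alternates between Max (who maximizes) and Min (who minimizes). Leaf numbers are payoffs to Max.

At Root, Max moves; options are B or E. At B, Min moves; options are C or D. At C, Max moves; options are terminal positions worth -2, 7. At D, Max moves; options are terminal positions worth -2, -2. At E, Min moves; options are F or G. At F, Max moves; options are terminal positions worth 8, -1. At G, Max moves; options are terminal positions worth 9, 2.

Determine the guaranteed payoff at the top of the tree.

8

C (Max): max(-2, 7) = 7
D (Max): max(-2, -2) = -2
B (Min): min(7, -2) = -2
F (Max): max(8, -1) = 8
G (Max): max(9, 2) = 9
E (Min): min(8, 9) = 8
Root (Max): max(-2, 8) = 8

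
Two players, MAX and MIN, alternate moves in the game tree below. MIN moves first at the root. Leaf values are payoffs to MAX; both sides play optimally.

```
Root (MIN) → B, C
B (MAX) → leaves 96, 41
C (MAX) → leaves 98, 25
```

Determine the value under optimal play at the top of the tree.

B (MAX): max(96, 41) = 96
C (MAX): max(98, 25) = 98
Root (MIN): min(96, 98) = 96

96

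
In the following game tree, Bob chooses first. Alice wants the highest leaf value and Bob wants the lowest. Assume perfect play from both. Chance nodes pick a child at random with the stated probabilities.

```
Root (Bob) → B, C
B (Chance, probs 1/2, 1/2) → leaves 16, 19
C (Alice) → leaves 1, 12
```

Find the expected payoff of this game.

12

B (Chance): 1/2·16 + 1/2·19 = 17.5
C (Alice): max(1, 12) = 12
Root (Bob): min(17.5, 12) = 12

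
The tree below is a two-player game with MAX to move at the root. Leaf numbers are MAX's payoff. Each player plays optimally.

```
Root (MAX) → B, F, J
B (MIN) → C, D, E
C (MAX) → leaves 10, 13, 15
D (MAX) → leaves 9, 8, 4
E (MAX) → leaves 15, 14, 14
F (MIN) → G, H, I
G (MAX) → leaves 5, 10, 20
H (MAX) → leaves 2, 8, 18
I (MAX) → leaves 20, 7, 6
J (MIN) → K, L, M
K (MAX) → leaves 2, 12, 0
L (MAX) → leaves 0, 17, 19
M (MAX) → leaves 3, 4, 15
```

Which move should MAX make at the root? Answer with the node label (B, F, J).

F

C (MAX): max(10, 13, 15) = 15
D (MAX): max(9, 8, 4) = 9
E (MAX): max(15, 14, 14) = 15
B (MIN): min(15, 9, 15) = 9
G (MAX): max(5, 10, 20) = 20
H (MAX): max(2, 8, 18) = 18
I (MAX): max(20, 7, 6) = 20
F (MIN): min(20, 18, 20) = 18
K (MAX): max(2, 12, 0) = 12
L (MAX): max(0, 17, 19) = 19
M (MAX): max(3, 4, 15) = 15
J (MIN): min(12, 19, 15) = 12
Root (MAX): max(9, 18, 12) = 18
MAX picks the child with the highest value: F (value 18).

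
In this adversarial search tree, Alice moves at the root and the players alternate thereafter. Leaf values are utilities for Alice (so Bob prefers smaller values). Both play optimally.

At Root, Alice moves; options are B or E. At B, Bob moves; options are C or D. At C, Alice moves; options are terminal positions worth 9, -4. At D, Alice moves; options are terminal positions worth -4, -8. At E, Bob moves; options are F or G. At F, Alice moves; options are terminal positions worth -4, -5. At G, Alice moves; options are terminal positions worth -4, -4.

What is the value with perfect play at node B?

-4

C: max(9, -4) = 9
D: max(-4, -8) = -4
B: min(9, -4) = -4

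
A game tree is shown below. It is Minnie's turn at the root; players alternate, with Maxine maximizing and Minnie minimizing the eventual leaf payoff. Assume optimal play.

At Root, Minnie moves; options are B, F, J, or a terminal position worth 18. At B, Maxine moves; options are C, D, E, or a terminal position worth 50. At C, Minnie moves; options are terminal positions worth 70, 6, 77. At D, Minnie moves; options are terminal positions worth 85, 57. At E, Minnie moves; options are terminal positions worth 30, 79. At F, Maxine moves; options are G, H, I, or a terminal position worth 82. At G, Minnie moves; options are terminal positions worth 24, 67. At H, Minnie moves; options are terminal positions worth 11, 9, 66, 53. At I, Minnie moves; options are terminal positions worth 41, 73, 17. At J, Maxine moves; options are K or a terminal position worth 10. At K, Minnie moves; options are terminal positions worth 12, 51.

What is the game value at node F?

82

G: min(24, 67) = 24
H: min(11, 9, 66, 53) = 9
I: min(41, 73, 17) = 17
F: max(24, 9, 17, 82) = 82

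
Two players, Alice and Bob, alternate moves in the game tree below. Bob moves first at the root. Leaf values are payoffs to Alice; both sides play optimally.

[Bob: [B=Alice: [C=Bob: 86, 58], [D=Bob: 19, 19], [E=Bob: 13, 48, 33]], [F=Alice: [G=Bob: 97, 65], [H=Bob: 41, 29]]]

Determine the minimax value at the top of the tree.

C (Bob): min(86, 58) = 58
D (Bob): min(19, 19) = 19
E (Bob): min(13, 48, 33) = 13
B (Alice): max(58, 19, 13) = 58
G (Bob): min(97, 65) = 65
H (Bob): min(41, 29) = 29
F (Alice): max(65, 29) = 65
Root (Bob): min(58, 65) = 58

58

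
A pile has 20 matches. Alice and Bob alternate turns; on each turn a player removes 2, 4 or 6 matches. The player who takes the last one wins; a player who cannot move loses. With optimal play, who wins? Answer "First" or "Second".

First

Positions where the player to move wins (W) vs loses (L):
i:   0  1  2  3  4  5  6  7  8  9 10 11 12 13 14 15 16 17 18 19 20
     L  L  W  W  W  W  W  W  L  L  W  W  W  W  W  W  L  L  W  W  W
Position 20 is W, so the first player wins.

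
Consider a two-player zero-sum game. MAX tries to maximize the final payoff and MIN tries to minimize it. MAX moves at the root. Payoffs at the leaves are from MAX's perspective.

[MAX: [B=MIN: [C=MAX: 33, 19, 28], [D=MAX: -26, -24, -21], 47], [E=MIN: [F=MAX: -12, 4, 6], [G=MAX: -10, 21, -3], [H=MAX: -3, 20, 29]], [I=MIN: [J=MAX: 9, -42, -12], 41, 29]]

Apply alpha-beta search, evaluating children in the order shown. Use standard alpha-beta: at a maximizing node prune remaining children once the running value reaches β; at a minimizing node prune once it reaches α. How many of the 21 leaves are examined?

C [α=-∞,β=+∞]: v=33
D [α=-∞,β=33]: v=-21
B [α=-∞,β=+∞]: v=-21
F [α=-21,β=+∞]: v=6
G [α=-21,β=6]: v=21 after child 2 ≥ β → β-cutoff, skip 1
H [α=-21,β=6]: v=20 after child 2 ≥ β → β-cutoff, skip 1
E [α=-21,β=+∞]: v=6
J [α=6,β=+∞]: v=9
I [α=6,β=+∞]: v=9
Root [α=-∞,β=+∞]: v=9
Leaves evaluated: 19 of 21.

19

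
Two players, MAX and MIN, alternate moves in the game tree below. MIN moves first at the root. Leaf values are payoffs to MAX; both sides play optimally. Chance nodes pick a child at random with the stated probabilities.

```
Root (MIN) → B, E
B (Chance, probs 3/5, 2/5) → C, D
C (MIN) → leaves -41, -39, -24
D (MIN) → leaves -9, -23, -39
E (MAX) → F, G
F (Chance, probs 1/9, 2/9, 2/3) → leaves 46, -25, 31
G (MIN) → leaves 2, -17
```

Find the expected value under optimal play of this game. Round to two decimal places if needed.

C (MIN): min(-41, -39, -24) = -41
D (MIN): min(-9, -23, -39) = -39
B (Chance): 3/5·-41 + 2/5·-39 = -40.2
F (Chance): 1/9·46 + 2/9·-25 + 2/3·31 = 20.22
G (MIN): min(2, -17) = -17
E (MAX): max(20.22, -17) = 20.22
Root (MIN): min(-40.2, 20.22) = -40.2

-40.2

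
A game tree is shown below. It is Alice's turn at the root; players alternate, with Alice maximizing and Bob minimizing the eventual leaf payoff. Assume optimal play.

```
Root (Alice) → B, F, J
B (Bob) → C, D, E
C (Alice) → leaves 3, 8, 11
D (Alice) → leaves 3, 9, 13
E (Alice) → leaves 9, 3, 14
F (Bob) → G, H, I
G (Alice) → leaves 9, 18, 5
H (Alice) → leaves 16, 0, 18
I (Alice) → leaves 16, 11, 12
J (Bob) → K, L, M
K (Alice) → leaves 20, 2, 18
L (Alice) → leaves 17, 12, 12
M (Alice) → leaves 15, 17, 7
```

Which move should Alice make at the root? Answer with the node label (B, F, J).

C (Alice): max(3, 8, 11) = 11
D (Alice): max(3, 9, 13) = 13
E (Alice): max(9, 3, 14) = 14
B (Bob): min(11, 13, 14) = 11
G (Alice): max(9, 18, 5) = 18
H (Alice): max(16, 0, 18) = 18
I (Alice): max(16, 11, 12) = 16
F (Bob): min(18, 18, 16) = 16
K (Alice): max(20, 2, 18) = 20
L (Alice): max(17, 12, 12) = 17
M (Alice): max(15, 17, 7) = 17
J (Bob): min(20, 17, 17) = 17
Root (Alice): max(11, 16, 17) = 17
Alice picks the child with the highest value: J (value 17).

J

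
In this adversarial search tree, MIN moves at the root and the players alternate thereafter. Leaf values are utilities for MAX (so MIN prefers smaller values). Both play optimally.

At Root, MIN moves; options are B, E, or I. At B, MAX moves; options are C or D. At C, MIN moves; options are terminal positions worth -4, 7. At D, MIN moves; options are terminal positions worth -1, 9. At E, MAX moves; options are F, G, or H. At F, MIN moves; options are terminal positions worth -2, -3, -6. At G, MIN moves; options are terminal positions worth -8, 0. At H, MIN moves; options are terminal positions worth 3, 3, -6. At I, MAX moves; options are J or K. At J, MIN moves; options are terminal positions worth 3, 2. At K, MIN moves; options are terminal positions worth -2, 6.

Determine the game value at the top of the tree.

C (MIN): min(-4, 7) = -4
D (MIN): min(-1, 9) = -1
B (MAX): max(-4, -1) = -1
F (MIN): min(-2, -3, -6) = -6
G (MIN): min(-8, 0) = -8
H (MIN): min(3, 3, -6) = -6
E (MAX): max(-6, -8, -6) = -6
J (MIN): min(3, 2) = 2
K (MIN): min(-2, 6) = -2
I (MAX): max(2, -2) = 2
Root (MIN): min(-1, -6, 2) = -6

-6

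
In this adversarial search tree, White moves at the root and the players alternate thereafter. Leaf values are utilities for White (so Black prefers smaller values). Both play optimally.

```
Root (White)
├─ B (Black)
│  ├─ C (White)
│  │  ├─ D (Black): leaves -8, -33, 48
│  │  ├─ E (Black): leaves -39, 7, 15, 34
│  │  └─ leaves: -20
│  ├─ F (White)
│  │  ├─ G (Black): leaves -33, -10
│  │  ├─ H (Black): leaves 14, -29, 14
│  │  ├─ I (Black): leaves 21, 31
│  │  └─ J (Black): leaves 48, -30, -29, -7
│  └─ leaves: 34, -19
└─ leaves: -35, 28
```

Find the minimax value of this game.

28

D (Black): min(-8, -33, 48) = -33
E (Black): min(-39, 7, 15, 34) = -39
C (White): max(-33, -39, -20) = -20
G (Black): min(-33, -10) = -33
H (Black): min(14, -29, 14) = -29
I (Black): min(21, 31) = 21
J (Black): min(48, -30, -29, -7) = -30
F (White): max(-33, -29, 21, -30) = 21
B (Black): min(-20, 21, 34, -19) = -20
Root (White): max(-20, -35, 28) = 28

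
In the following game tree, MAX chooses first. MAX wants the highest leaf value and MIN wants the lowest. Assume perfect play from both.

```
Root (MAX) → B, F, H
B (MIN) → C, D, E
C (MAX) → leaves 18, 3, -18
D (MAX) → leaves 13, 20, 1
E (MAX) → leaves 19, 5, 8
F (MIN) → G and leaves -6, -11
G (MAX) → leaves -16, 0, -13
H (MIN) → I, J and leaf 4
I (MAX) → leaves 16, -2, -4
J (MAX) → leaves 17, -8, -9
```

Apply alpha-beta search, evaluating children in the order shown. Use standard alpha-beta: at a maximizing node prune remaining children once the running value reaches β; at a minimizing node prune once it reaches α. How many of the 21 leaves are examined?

C [α=-∞,β=+∞]: v=18
D [α=-∞,β=18]: v=20 after child 2 ≥ β → β-cutoff, skip 1
E [α=-∞,β=18]: v=19 after child 1 ≥ β → β-cutoff, skip 2
B [α=-∞,β=+∞]: v=18
G [α=18,β=+∞]: v=0
F [α=18,β=+∞]: v=0 after child 1 ≤ α → α-cutoff, skip 2
I [α=18,β=+∞]: v=16
H [α=18,β=+∞]: v=16 after child 1 ≤ α → α-cutoff, skip 2
Root [α=-∞,β=+∞]: v=18
Leaves evaluated: 12 of 21.

12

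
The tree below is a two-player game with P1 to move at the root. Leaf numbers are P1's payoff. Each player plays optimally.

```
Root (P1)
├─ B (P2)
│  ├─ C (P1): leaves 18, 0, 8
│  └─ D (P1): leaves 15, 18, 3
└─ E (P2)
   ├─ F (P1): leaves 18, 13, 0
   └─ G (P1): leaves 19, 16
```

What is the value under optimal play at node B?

C: max(18, 0, 8) = 18
D: max(15, 18, 3) = 18
B: min(18, 18) = 18

18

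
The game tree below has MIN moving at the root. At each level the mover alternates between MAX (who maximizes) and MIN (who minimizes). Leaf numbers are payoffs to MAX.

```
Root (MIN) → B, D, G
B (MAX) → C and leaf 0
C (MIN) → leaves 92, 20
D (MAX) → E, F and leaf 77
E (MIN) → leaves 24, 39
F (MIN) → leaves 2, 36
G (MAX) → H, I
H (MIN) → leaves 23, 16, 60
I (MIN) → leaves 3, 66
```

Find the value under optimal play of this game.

16

C (MIN): min(92, 20) = 20
B (MAX): max(20, 0) = 20
E (MIN): min(24, 39) = 24
F (MIN): min(2, 36) = 2
D (MAX): max(24, 2, 77) = 77
H (MIN): min(23, 16, 60) = 16
I (MIN): min(3, 66) = 3
G (MAX): max(16, 3) = 16
Root (MIN): min(20, 77, 16) = 16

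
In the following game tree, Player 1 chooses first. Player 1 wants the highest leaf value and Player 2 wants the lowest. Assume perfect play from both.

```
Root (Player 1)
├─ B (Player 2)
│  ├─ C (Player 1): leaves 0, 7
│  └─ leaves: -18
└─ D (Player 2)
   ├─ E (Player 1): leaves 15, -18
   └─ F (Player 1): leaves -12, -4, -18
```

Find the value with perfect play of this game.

-4

C (Player 1): max(0, 7) = 7
B (Player 2): min(7, -18) = -18
E (Player 1): max(15, -18) = 15
F (Player 1): max(-12, -4, -18) = -4
D (Player 2): min(15, -4) = -4
Root (Player 1): max(-18, -4) = -4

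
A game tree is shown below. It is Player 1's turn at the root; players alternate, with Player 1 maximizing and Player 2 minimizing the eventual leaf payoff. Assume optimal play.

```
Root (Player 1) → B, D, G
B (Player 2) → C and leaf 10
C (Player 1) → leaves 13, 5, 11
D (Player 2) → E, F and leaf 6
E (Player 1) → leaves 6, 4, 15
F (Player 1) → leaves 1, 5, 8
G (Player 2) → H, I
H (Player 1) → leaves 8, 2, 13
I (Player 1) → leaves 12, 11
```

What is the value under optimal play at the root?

12

C (Player 1): max(13, 5, 11) = 13
B (Player 2): min(13, 10) = 10
E (Player 1): max(6, 4, 15) = 15
F (Player 1): max(1, 5, 8) = 8
D (Player 2): min(15, 8, 6) = 6
H (Player 1): max(8, 2, 13) = 13
I (Player 1): max(12, 11) = 12
G (Player 2): min(13, 12) = 12
Root (Player 1): max(10, 6, 12) = 12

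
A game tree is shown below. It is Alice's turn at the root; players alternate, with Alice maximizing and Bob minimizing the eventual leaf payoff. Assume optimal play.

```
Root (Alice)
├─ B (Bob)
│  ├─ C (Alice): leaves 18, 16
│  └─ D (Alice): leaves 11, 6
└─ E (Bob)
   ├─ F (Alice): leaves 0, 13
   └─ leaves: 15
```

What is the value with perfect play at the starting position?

13

C (Alice): max(18, 16) = 18
D (Alice): max(11, 6) = 11
B (Bob): min(18, 11) = 11
F (Alice): max(0, 13) = 13
E (Bob): min(13, 15) = 13
Root (Alice): max(11, 13) = 13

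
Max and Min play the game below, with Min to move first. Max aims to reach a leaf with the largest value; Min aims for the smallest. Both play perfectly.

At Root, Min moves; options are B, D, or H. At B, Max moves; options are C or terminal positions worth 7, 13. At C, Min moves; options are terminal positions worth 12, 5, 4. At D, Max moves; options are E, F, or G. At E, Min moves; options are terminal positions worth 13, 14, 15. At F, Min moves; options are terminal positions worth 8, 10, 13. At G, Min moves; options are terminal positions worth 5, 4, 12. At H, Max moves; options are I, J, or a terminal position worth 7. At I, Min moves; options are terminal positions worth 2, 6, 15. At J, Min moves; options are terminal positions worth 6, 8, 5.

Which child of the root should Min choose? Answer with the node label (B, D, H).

H

C (Min): min(12, 5, 4) = 4
B (Max): max(4, 7, 13) = 13
E (Min): min(13, 14, 15) = 13
F (Min): min(8, 10, 13) = 8
G (Min): min(5, 4, 12) = 4
D (Max): max(13, 8, 4) = 13
I (Min): min(2, 6, 15) = 2
J (Min): min(6, 8, 5) = 5
H (Max): max(2, 5, 7) = 7
Root (Min): min(13, 13, 7) = 7
Min picks the child with the lowest value: H (value 7).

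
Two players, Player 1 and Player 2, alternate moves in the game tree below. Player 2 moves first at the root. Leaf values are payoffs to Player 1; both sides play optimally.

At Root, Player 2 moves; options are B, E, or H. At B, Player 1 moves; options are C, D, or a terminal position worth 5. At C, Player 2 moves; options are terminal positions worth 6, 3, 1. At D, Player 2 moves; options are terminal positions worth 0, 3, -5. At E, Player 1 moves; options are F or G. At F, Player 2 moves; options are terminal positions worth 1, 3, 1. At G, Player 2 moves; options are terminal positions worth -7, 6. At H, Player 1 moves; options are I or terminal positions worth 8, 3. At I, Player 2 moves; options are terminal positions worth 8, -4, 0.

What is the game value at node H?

8

I: min(8, -4, 0) = -4
H: max(-4, 8, 3) = 8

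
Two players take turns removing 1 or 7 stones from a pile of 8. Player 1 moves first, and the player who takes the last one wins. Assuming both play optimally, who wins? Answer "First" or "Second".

Second

Mark each pile size as W (mover wins) or L (mover loses):
i:   0  1  2  3  4  5  6  7  8
     L  W  L  W  L  W  L  W  L
Position 8 is L, so the second player wins.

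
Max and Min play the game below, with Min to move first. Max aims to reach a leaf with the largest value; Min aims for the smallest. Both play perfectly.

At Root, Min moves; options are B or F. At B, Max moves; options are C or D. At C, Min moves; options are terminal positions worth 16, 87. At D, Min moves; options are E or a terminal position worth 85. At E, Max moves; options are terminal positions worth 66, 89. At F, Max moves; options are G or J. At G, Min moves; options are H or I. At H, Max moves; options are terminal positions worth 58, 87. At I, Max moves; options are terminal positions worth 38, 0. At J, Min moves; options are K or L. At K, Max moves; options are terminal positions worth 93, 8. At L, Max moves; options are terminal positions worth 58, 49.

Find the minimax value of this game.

58

C (Min): min(16, 87) = 16
E (Max): max(66, 89) = 89
D (Min): min(89, 85) = 85
B (Max): max(16, 85) = 85
H (Max): max(58, 87) = 87
I (Max): max(38, 0) = 38
G (Min): min(87, 38) = 38
K (Max): max(93, 8) = 93
L (Max): max(58, 49) = 58
J (Min): min(93, 58) = 58
F (Max): max(38, 58) = 58
Root (Min): min(85, 58) = 58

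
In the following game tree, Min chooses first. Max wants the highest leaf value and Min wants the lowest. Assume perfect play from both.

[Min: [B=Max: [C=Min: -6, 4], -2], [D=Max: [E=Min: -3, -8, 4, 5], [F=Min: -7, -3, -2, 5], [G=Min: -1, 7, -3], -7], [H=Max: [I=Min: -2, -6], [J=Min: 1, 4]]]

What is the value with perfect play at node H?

1

I: min(-2, -6) = -6
J: min(1, 4) = 1
H: max(-6, 1) = 1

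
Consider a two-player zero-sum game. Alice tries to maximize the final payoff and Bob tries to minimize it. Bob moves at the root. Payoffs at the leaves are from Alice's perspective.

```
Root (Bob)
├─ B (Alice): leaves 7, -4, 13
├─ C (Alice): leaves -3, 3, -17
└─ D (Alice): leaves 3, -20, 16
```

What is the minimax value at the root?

B (Alice): max(7, -4, 13) = 13
C (Alice): max(-3, 3, -17) = 3
D (Alice): max(3, -20, 16) = 16
Root (Bob): min(13, 3, 16) = 3

3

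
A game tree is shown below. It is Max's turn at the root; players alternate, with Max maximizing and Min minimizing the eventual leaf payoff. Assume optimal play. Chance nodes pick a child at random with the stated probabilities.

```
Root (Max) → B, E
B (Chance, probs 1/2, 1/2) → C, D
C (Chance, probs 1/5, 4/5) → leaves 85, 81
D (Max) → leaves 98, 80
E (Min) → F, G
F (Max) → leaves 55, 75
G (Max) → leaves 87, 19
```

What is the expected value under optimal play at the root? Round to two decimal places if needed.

C (Chance): 1/5·85 + 4/5·81 = 81.8
D (Max): max(98, 80) = 98
B (Chance): 1/2·81.8 + 1/2·98 = 89.9
F (Max): max(55, 75) = 75
G (Max): max(87, 19) = 87
E (Min): min(75, 87) = 75
Root (Max): max(89.9, 75) = 89.9

89.9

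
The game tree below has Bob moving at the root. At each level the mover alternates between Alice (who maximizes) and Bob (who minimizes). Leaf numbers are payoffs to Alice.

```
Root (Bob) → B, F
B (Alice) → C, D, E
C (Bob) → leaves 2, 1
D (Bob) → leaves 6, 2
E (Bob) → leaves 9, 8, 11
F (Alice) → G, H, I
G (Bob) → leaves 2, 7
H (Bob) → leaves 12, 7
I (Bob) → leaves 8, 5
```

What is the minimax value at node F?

G: min(2, 7) = 2
H: min(12, 7) = 7
I: min(8, 5) = 5
F: max(2, 7, 5) = 7

7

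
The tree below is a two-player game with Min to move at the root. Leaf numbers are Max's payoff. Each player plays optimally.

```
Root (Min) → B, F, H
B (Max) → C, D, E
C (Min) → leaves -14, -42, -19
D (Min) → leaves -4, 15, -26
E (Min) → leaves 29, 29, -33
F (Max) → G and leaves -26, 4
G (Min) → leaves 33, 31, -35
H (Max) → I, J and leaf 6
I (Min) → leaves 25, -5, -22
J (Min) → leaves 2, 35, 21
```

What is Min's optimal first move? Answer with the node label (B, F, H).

C (Min): min(-14, -42, -19) = -42
D (Min): min(-4, 15, -26) = -26
E (Min): min(29, 29, -33) = -33
B (Max): max(-42, -26, -33) = -26
G (Min): min(33, 31, -35) = -35
F (Max): max(-35, -26, 4) = 4
I (Min): min(25, -5, -22) = -22
J (Min): min(2, 35, 21) = 2
H (Max): max(-22, 2, 6) = 6
Root (Min): min(-26, 4, 6) = -26
Min picks the child with the lowest value: B (value -26).

B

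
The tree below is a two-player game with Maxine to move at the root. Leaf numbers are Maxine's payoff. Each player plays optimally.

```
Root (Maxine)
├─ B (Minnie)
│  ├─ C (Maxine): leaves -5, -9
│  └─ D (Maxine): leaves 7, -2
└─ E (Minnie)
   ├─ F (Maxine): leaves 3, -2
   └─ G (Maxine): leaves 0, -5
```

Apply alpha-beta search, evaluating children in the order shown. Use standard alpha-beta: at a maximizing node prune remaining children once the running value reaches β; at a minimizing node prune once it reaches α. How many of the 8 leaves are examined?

7

C [α=-∞,β=+∞]: v=-5
D [α=-∞,β=-5]: v=7 after child 1 ≥ β → β-cutoff, skip 1
B [α=-∞,β=+∞]: v=-5
F [α=-5,β=+∞]: v=3
G [α=-5,β=3]: v=0
E [α=-5,β=+∞]: v=0
Root [α=-∞,β=+∞]: v=0
Leaves evaluated: 7 of 8.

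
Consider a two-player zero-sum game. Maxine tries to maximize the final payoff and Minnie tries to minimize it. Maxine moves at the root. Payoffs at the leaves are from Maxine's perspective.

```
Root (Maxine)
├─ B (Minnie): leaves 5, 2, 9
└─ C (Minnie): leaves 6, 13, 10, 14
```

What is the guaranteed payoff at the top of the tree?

6

B (Minnie): min(5, 2, 9) = 2
C (Minnie): min(6, 13, 10, 14) = 6
Root (Maxine): max(2, 6) = 6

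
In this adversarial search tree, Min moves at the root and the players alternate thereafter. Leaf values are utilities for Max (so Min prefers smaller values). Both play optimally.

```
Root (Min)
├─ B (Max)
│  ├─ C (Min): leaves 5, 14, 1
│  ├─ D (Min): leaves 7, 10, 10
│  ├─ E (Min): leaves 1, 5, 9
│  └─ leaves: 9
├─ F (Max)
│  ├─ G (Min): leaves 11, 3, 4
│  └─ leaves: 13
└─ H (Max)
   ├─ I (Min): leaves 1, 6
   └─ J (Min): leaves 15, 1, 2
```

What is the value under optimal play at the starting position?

1

C (Min): min(5, 14, 1) = 1
D (Min): min(7, 10, 10) = 7
E (Min): min(1, 5, 9) = 1
B (Max): max(1, 7, 1, 9) = 9
G (Min): min(11, 3, 4) = 3
F (Max): max(3, 13) = 13
I (Min): min(1, 6) = 1
J (Min): min(15, 1, 2) = 1
H (Max): max(1, 1) = 1
Root (Min): min(9, 13, 1) = 1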